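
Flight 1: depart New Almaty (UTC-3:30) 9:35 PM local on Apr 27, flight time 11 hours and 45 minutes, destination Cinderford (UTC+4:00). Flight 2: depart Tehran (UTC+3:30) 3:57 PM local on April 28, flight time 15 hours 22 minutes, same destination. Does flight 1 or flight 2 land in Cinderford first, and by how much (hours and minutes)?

Flight 1 in UTC: 9:35 PM + 3:30 = 1:05 AM on Apr 28.
+11 hours 45 minutes → arrive 12:50 PM UTC on Apr 28.
Flight 2 in UTC: 3:57 PM − 3:30 = 12:27 PM on Apr 28.
+15 hours and 22 minutes → arrive 3:49 AM UTC on Apr 29.
Flight 1 lands earlier by 14 hours 59 minutes.

the first, by 14 hours 59 minutes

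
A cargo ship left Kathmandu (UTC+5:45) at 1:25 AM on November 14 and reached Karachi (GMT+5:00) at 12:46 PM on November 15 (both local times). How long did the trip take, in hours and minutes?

Karachi is 0:45 behind Kathmandu.
Clock-face elapsed time (ignoring zones) is 35 hours 21 minutes.
Actual elapsed = 35 hours 21 minutes + 0:45 = 36 hours 6 minutes.

36 hours 6 minutes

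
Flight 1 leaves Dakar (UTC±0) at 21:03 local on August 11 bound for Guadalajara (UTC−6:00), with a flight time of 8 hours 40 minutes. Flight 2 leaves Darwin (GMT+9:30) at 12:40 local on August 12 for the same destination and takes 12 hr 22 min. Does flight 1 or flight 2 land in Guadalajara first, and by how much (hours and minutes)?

the first, by 9 hours 49 minutes

Flight 1 departs at 21:03 UTC (Aug 11).
+8 hours 40 minutes → arrive 05:43 UTC on Aug 12.
Flight 2 in UTC: 12:40 − 9:30 = 03:10 on Aug 12.
+12 hours 22 minutes → arrive 15:32 UTC on Aug 12.
Flight 1 lands earlier by 9 hours 49 minutes.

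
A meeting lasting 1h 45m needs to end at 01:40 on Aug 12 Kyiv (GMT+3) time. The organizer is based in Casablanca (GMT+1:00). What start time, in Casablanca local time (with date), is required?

Target end time in UTC: 01:40 − 3:00 = 22:40 on Aug 11.
Subtract 1 hour and 45 minutes → start 20:55 UTC on Aug 11.
Casablanca is UTC+1:00: 20:55 + 1:00 = 21:55 on Aug 11.

21:55 on Aug 11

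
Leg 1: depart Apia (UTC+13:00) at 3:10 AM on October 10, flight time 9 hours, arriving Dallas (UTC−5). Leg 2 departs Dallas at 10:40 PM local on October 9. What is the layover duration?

4 hours 30 minutes

Convert departure to UTC: 3:10 AM − 13:00 = 2:10 PM UTC on Oct 9.
Add 9 hours flight time → 11:10 PM UTC.
Dallas is UTC−5:00, so local arrival = 11:10 PM − 5:00 = 6:10 PM on Oct 9.
Layover = 10:40 PM − 6:10 PM = 4 hours 30 minutes.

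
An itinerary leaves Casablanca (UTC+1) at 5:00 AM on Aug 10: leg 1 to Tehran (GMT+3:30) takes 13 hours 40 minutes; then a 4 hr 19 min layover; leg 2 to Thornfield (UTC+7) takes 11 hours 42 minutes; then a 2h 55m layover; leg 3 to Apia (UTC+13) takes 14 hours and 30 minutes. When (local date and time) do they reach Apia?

Convert departure to UTC: 5:00 AM − 1:00 = 4:00 AM UTC on Aug 10.
Add 13 hours and 40 minutes leg 1 → 5:40 PM UTC.
Add 4 hours 19 minutes layover in Tehran → 9:59 PM UTC.
Add 11 hours and 42 minutes leg 2 → 9:41 AM UTC (Aug 11).
Add 2 hours 55 minutes layover in Thornfield → 12:36 PM UTC.
Add 14 hours 30 minutes leg 3 → 3:06 AM UTC (Aug 12).
Apia is UTC+13:00, so local arrival = 3:06 AM + 13:00 = 4:06 PM on Aug 12.

4:06 PM on Aug 12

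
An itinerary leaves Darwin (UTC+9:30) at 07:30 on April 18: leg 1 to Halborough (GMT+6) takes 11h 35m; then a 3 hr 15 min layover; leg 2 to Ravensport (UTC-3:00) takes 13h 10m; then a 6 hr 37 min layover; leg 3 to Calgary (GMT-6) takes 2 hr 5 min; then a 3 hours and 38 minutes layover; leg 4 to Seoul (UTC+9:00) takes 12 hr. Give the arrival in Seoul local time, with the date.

Convert departure to UTC: 07:30 − 9:30 = 22:00 UTC on Apr 17.
Add 11 hours 35 minutes leg 1 → 09:35 UTC (Apr 18).
Add 3 hours 15 minutes layover in Halborough → 12:50 UTC.
Add 13 hours 10 minutes leg 2 → 02:00 UTC (Apr 19).
Add 6 hours and 37 minutes layover in Ravensport → 08:37 UTC.
Add 2 hours 5 minutes leg 3 → 10:42 UTC.
Add 3 hours and 38 minutes layover in Calgary → 14:20 UTC.
Add 12 hours leg 4 → 02:20 UTC (Apr 20).
Seoul is UTC+9:00, so local arrival = 02:20 + 9:00 = 11:20 on Apr 20.

11:20 on April 20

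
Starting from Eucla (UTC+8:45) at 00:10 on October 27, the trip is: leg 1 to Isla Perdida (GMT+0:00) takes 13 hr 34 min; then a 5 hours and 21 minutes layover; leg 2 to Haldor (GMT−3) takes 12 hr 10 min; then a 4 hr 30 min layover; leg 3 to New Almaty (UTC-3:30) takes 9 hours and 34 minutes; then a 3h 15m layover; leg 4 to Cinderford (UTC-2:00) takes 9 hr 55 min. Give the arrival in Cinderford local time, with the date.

Convert departure to UTC: 00:10 − 8:45 = 15:25 UTC on Oct 26.
Add 13 hours 34 minutes leg 1 → 04:59 UTC (Oct 27).
Add 5 hours and 21 minutes layover in Isla Perdida → 10:20 UTC.
Add 12 hours and 10 minutes leg 2 → 22:30 UTC.
Add 4 hours 30 minutes layover in Haldor → 03:00 UTC (Oct 28).
Add 9 hours 34 minutes leg 3 → 12:34 UTC.
Add 3 hours and 15 minutes layover in New Almaty → 15:49 UTC.
Add 9 hours and 55 minutes leg 4 → 01:44 UTC (Oct 29).
Cinderford is UTC−2:00, so local arrival = 01:44 − 2:00 = 23:44 on Oct 28.

23:44 on October 28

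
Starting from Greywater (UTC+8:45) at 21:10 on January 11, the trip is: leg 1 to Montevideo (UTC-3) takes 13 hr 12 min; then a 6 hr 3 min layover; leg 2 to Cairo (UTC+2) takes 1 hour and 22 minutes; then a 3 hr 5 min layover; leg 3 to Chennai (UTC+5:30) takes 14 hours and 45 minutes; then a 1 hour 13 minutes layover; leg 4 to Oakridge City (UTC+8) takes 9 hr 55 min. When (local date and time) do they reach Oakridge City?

22:00 on Jan 13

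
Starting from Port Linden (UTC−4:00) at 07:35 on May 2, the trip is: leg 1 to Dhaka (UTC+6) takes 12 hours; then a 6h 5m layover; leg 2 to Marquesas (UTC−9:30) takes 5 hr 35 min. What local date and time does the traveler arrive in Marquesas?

Convert departure to UTC: 07:35 + 4:00 = 11:35 UTC on May 2.
Add 12 hours leg 1 → 23:35 UTC.
Add 6 hours and 5 minutes layover in Dhaka → 05:40 UTC (May 3).
Add 5 hours 35 minutes leg 2 → 11:15 UTC.
Marquesas is UTC−9:30, so local arrival = 11:15 − 9:30 = 01:45 on May 3.

01:45 on May 3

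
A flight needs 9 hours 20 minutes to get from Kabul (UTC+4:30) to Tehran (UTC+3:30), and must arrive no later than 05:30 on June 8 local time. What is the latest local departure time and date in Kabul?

21:10 on Jun 7

Target arrival in UTC: 05:30 − 3:30 = 02:00 on Jun 8.
Subtract 9 hours 20 minutes → departure 16:40 UTC on Jun 7.
Kabul is UTC+4:30: 16:40 + 4:30 = 21:10 on Jun 7.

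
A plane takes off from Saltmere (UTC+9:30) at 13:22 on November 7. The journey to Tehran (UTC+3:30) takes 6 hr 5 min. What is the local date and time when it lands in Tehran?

13:27 on November 7

Convert departure to UTC: 13:22 − 9:30 = 03:52 UTC on Nov 7.
Add 6 hours and 5 minutes travel time → 09:57 UTC.
Tehran is UTC+3:30, so local arrival = 09:57 + 3:30 = 13:27 on Nov 7.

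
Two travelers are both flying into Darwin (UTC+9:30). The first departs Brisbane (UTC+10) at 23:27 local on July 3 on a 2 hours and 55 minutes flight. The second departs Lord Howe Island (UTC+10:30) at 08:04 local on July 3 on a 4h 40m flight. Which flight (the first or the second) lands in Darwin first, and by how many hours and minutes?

Flight 1 in UTC: 23:27 − 10:00 = 13:27 on Jul 3.
+2 hours and 55 minutes → arrive 16:22 UTC on Jul 3.
Flight 2 in UTC: 08:04 − 10:30 = 21:34 on Jul 2.
+4 hours 40 minutes → arrive 02:14 UTC on Jul 3.
Flight 2 lands earlier by 14 hours 8 minutes.

the second, by 14 hours 8 minutes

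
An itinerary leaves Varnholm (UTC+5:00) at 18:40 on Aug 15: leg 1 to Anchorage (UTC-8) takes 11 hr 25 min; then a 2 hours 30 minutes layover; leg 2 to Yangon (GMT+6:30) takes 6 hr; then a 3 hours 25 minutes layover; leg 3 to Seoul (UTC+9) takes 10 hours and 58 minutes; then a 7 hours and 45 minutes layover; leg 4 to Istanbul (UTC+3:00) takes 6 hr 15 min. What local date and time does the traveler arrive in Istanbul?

16:58 on Aug 17

Convert departure to UTC: 18:40 − 5:00 = 13:40 UTC on Aug 15.
Add 11 hours 25 minutes leg 1 → 01:05 UTC (Aug 16).
Add 2 hours 30 minutes layover in Anchorage → 03:35 UTC.
Add 6 hours leg 2 → 09:35 UTC.
Add 3 hours 25 minutes layover in Yangon → 13:00 UTC.
Add 10 hours and 58 minutes leg 3 → 23:58 UTC.
Add 7 hours 45 minutes layover in Seoul → 07:43 UTC (Aug 17).
Add 6 hours 15 minutes leg 4 → 13:58 UTC.
Istanbul is UTC+3:00, so local arrival = 13:58 + 3:00 = 16:58 on Aug 17.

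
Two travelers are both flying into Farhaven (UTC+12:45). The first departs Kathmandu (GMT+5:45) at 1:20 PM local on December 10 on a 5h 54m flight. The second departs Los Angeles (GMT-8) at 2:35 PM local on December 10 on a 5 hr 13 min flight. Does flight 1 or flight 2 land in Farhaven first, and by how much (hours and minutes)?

the first, by 14 hours 19 minutes

Flight 1 in UTC: 1:20 PM − 5:45 = 7:35 AM on Dec 10.
+5 hours 54 minutes → arrive 1:29 PM UTC on Dec 10.
Flight 2 in UTC: 2:35 PM + 8:00 = 10:35 PM on Dec 10.
+5 hours 13 minutes → arrive 3:48 AM UTC on Dec 11.
Flight 1 lands earlier by 14 hours 19 minutes.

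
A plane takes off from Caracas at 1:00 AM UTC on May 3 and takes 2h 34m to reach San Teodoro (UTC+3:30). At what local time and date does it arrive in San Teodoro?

Departure is given in UTC: 1:00 AM on May 3.
Add 2 hours 34 minutes → 3:34 AM UTC.
San Teodoro is UTC+3:30: 3:34 AM + 3:30 = 7:04 AM on May 3.

7:04 AM on May 3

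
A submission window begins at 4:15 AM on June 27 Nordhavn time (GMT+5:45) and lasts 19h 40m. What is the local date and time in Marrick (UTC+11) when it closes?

5:10 AM on June 28

Marrick is 5:15 ahead of Nordhavn.
After 19 hours and 40 minutes it is 11:55 PM in Nordhavn.
Shift by the zone difference: 11:55 PM + 5:15 = 5:10 AM on Jun 28 in Marrick.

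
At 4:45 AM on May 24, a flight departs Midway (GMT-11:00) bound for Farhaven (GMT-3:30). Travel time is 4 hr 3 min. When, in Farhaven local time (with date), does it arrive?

4:18 PM on May 24

Convert departure to UTC: 4:45 AM + 11:00 = 3:45 PM UTC on May 24.
Add 4 hours and 3 minutes travel time → 7:48 PM UTC.
Farhaven is UTC−3:30, so local arrival = 7:48 PM − 3:30 = 4:18 PM on May 24.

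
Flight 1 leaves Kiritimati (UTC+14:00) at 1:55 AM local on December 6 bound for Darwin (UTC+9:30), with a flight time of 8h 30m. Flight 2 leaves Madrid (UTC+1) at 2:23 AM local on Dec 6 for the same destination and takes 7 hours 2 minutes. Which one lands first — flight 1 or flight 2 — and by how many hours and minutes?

the first, by 12 hours

Flight 1 in UTC: 1:55 AM − 14:00 = 11:55 AM on Dec 5.
+8 hours 30 minutes → arrive 8:25 PM UTC on Dec 5.
Flight 2 in UTC: 2:23 AM − 1:00 = 1:23 AM on Dec 6.
+7 hours and 2 minutes → arrive 8:25 AM UTC on Dec 6.
Flight 1 lands earlier by 12 hours.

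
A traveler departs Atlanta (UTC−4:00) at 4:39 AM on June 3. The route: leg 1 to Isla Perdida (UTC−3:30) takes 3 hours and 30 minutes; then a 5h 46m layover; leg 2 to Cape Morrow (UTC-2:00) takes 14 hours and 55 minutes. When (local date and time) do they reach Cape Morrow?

6:50 AM on June 4

Convert departure to UTC: 4:39 AM + 4:00 = 8:39 AM UTC on Jun 3.
Add 3 hours 30 minutes leg 1 → 12:09 PM UTC.
Add 5 hours 46 minutes layover in Isla Perdida → 5:55 PM UTC.
Add 14 hours 55 minutes leg 2 → 8:50 AM UTC (Jun 4).
Cape Morrow is UTC−2:00, so local arrival = 8:50 AM − 2:00 = 6:50 AM on Jun 4.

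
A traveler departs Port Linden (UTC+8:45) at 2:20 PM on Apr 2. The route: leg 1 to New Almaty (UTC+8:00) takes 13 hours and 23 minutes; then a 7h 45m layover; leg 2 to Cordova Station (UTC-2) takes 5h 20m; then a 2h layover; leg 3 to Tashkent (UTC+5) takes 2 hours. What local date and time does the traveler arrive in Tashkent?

Convert departure to UTC: 2:20 PM − 8:45 = 5:35 AM UTC on Apr 2.
Add 13 hours and 23 minutes leg 1 → 6:58 PM UTC.
Add 7 hours 45 minutes layover in New Almaty → 2:43 AM UTC (Apr 3).
Add 5 hours and 20 minutes leg 2 → 8:03 AM UTC.
Add 2 hours layover in Cordova Station → 10:03 AM UTC.
Add 2 hours leg 3 → 12:03 PM UTC.
Tashkent is UTC+5:00, so local arrival = 12:03 PM + 5:00 = 5:03 PM on Apr 3.

5:03 PM on April 3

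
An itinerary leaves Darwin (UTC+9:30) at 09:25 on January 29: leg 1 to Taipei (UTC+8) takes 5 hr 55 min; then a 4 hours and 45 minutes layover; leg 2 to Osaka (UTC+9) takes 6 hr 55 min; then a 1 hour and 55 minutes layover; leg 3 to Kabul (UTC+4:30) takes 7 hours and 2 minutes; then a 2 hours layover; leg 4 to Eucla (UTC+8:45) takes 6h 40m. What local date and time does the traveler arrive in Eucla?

Convert departure to UTC: 09:25 − 9:30 = 23:55 UTC on Jan 28.
Add 5 hours 55 minutes leg 1 → 05:50 UTC (Jan 29).
Add 4 hours 45 minutes layover in Taipei → 10:35 UTC.
Add 6 hours and 55 minutes leg 2 → 17:30 UTC.
Add 1 hour and 55 minutes layover in Osaka → 19:25 UTC.
Add 7 hours and 2 minutes leg 3 → 02:27 UTC (Jan 30).
Add 2 hours layover in Kabul → 04:27 UTC.
Add 6 hours and 40 minutes leg 4 → 11:07 UTC.
Eucla is UTC+8:45, so local arrival = 11:07 + 8:45 = 19:52 on Jan 30.

19:52 on January 30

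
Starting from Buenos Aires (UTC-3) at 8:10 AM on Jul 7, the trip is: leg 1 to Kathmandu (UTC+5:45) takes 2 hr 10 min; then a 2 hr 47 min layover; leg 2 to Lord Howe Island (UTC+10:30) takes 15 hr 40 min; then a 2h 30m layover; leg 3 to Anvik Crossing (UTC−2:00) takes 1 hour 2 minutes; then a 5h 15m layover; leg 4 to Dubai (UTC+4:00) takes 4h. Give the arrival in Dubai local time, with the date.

Convert departure to UTC: 8:10 AM + 3:00 = 11:10 AM UTC on Jul 7.
Add 2 hours and 10 minutes leg 1 → 1:20 PM UTC.
Add 2 hours and 47 minutes layover in Kathmandu → 4:07 PM UTC.
Add 15 hours 40 minutes leg 2 → 7:47 AM UTC (Jul 8).
Add 2 hours 30 minutes layover in Lord Howe Island → 10:17 AM UTC.
Add 1 hour 2 minutes leg 3 → 11:19 AM UTC.
Add 5 hours 15 minutes layover in Anvik Crossing → 4:34 PM UTC.
Add 4 hours leg 4 → 8:34 PM UTC.
Dubai is UTC+4:00, so local arrival = 8:34 PM + 4:00 = 12:34 AM on Jul 9.

12:34 AM on July 9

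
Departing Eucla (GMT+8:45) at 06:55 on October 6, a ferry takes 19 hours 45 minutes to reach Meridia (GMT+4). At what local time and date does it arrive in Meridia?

Convert departure to UTC: 06:55 − 8:45 = 22:10 UTC on Oct 5.
Add 19 hours 45 minutes travel time → 17:55 UTC (Oct 6).
Meridia is UTC+4:00, so local arrival = 17:55 + 4:00 = 21:55 on Oct 6.

21:55 on October 6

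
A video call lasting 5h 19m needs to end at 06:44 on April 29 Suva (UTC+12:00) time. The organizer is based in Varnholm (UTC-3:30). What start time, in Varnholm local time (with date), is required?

09:55 on April 28

Target end time in UTC: 06:44 − 12:00 = 18:44 on Apr 28.
Subtract 5 hours 19 minutes → start 13:25 UTC on Apr 28.
Varnholm is UTC−3:30: 13:25 − 3:30 = 09:55 on Apr 28.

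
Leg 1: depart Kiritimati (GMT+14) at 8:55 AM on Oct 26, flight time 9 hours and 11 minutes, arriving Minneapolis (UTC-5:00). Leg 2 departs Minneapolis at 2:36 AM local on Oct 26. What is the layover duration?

Convert departure to UTC: 8:55 AM − 14:00 = 6:55 PM UTC on Oct 25.
Add 9 hours and 11 minutes flight time → 4:06 AM UTC (Oct 26).
Minneapolis is UTC−5:00, so local arrival = 4:06 AM − 5:00 = 11:06 PM on Oct 25.
Layover = 2:36 AM − 11:06 PM (+1 day) = 3 hours 30 minutes.

3 hours 30 minutes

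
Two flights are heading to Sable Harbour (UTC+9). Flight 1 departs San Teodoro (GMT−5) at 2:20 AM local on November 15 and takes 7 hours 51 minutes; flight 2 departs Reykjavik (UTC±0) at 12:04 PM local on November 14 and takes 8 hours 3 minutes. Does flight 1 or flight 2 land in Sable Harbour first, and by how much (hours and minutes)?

Flight 1 in UTC: 2:20 AM + 5:00 = 7:20 AM on Nov 15.
+7 hours 51 minutes → arrive 3:11 PM UTC on Nov 15.
Flight 2 departs at 12:04 PM UTC (Nov 14).
+8 hours and 3 minutes → arrive 8:07 PM UTC on Nov 14.
Flight 2 lands earlier by 19 hours 4 minutes.

the second, by 19 hours 4 minutes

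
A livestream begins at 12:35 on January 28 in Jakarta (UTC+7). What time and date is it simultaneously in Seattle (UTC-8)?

In UTC: 12:35 − 7:00 = 05:35 on Jan 28.
Seattle is UTC−8:00: 05:35 − 8:00 = 21:35 on Jan 27.

21:35 on January 27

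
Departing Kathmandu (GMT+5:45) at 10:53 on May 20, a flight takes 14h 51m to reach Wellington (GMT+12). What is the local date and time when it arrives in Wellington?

07:59 on May 21

Convert departure to UTC: 10:53 − 5:45 = 05:08 UTC on May 20.
Add 14 hours and 51 minutes travel time → 19:59 UTC.
Wellington is UTC+12:00, so local arrival = 19:59 + 12:00 = 07:59 on May 21.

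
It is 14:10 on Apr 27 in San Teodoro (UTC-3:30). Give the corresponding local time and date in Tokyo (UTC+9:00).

In UTC: 14:10 + 3:30 = 17:40 on Apr 27.
Tokyo is UTC+9:00: 17:40 + 9:00 = 02:40 on Apr 28.

02:40 on Apr 28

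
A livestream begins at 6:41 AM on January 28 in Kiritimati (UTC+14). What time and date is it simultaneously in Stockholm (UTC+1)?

Stockholm is 13:00 behind Kiritimati.
Shift by the zone difference: 6:41 AM − 13:00 = 5:41 PM on Jan 27 in Stockholm.

5:41 PM on January 27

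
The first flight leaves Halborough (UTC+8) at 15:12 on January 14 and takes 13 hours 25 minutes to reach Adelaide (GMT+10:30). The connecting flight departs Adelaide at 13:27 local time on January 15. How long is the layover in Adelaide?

6 hours 20 minutes

Convert departure to UTC: 15:12 − 8:00 = 07:12 UTC on Jan 14.
Add 13 hours and 25 minutes flight time → 20:37 UTC.
Adelaide is UTC+10:30, so local arrival = 20:37 + 10:30 = 07:07 on Jan 15.
Layover = 13:27 − 07:07 = 6 hours 20 minutes.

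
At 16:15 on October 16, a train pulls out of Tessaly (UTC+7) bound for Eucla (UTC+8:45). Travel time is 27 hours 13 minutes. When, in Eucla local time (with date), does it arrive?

21:13 on October 17

Convert departure to UTC: 16:15 − 7:00 = 09:15 UTC on Oct 16.
Add 27 hours 13 minutes travel time → 12:28 UTC (Oct 17).
Eucla is UTC+8:45, so local arrival = 12:28 + 8:45 = 21:13 on Oct 17.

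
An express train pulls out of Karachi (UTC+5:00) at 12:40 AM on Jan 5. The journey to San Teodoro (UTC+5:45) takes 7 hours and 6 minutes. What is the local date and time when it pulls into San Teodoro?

8:31 AM on January 5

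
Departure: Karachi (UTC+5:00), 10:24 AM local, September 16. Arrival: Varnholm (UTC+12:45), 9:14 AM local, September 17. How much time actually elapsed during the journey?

15 hours 5 minutes

Varnholm is 7:45 ahead of Karachi.
Clock-face elapsed time (ignoring zones) is 22 hours 50 minutes.
Actual elapsed = 22 hours 50 minutes − 7:45 = 15 hours 5 minutes.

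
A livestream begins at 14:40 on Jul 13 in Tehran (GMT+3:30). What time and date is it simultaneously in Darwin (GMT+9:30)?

In UTC: 14:40 − 3:30 = 11:10 on Jul 13.
Darwin is UTC+9:30: 11:10 + 9:30 = 20:40 on Jul 13.

20:40 on July 13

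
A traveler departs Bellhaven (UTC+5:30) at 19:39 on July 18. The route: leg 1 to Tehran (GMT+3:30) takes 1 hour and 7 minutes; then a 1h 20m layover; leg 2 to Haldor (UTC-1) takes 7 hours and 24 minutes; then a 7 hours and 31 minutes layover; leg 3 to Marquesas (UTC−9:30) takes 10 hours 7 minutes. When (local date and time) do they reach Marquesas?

Convert departure to UTC: 19:39 − 5:30 = 14:09 UTC on Jul 18.
Add 1 hour and 7 minutes leg 1 → 15:16 UTC.
Add 1 hour 20 minutes layover in Tehran → 16:36 UTC.
Add 7 hours 24 minutes leg 2 → 00:00 UTC (Jul 19).
Add 7 hours and 31 minutes layover in Haldor → 07:31 UTC.
Add 10 hours 7 minutes leg 3 → 17:38 UTC.
Marquesas is UTC−9:30, so local arrival = 17:38 − 9:30 = 08:08 on Jul 19.

08:08 on Jul 19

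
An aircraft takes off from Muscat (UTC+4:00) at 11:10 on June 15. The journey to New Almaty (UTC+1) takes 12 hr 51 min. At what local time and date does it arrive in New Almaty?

Convert departure to UTC: 11:10 − 4:00 = 07:10 UTC on Jun 15.
Add 12 hours 51 minutes travel time → 20:01 UTC.
New Almaty is UTC+1:00, so local arrival = 20:01 + 1:00 = 21:01 on Jun 15.

21:01 on Jun 15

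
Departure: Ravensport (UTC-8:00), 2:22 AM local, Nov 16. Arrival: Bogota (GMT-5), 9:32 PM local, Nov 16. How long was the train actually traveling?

16 hours 10 minutes

Departure in UTC: 2:22 AM + 8:00 = 10:22 AM on Nov 16.
Arrival in UTC: 9:32 PM + 5:00 = 2:32 AM on Nov 17.
Elapsed = 2:32 AM − 10:22 AM (+1 day) = 16 hours 10 minutes.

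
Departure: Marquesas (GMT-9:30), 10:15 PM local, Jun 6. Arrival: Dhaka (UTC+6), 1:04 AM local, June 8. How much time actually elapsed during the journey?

Dhaka is 15:30 ahead of Marquesas.
Clock-face elapsed time (ignoring zones) is 26 hours 49 minutes.
Actual elapsed = 26 hours 49 minutes − 15:30 = 11 hours 19 minutes.

11 hours 19 minutes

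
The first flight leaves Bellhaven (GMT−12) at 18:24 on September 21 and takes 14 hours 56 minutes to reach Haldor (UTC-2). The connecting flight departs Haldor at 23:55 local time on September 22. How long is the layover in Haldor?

Convert departure to UTC: 18:24 + 12:00 = 06:24 UTC on Sep 22.
Add 14 hours and 56 minutes flight time → 21:20 UTC.
Haldor is UTC−2:00, so local arrival = 21:20 − 2:00 = 19:20 on Sep 22.
Layover = 23:55 − 19:20 = 4 hours 35 minutes.

4 hours 35 minutes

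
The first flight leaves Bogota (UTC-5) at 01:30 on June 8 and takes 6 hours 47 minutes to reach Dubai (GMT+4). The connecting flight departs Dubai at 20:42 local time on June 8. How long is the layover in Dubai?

3 hours 25 minutes

Convert departure to UTC: 01:30 + 5:00 = 06:30 UTC on Jun 8.
Add 6 hours 47 minutes flight time → 13:17 UTC.
Dubai is UTC+4:00, so local arrival = 13:17 + 4:00 = 17:17 on Jun 8.
Layover = 20:42 − 17:17 = 3 hours 25 minutes.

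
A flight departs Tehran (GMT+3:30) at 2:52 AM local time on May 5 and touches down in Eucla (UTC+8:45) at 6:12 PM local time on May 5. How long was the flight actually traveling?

10 hours 5 minutes

Eucla is 5:15 ahead of Tehran.
Clock-face elapsed time (ignoring zones) is 15 hours 20 minutes.
Actual elapsed = 15 hours 20 minutes − 5:15 = 10 hours 5 minutes.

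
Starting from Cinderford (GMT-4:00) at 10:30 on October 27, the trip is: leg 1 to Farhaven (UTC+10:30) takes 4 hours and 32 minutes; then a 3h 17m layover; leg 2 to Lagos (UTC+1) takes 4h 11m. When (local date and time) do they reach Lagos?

Convert departure to UTC: 10:30 + 4:00 = 14:30 UTC on Oct 27.
Add 4 hours 32 minutes leg 1 → 19:02 UTC.
Add 3 hours 17 minutes layover in Farhaven → 22:19 UTC.
Add 4 hours and 11 minutes leg 2 → 02:30 UTC (Oct 28).
Lagos is UTC+1:00, so local arrival = 02:30 + 1:00 = 03:30 on Oct 28.

03:30 on Oct 28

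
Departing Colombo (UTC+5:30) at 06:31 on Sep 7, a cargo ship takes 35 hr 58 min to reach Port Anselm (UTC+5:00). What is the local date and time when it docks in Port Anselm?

Port Anselm is 0:30 behind Colombo.
After 35 hours 58 minutes it is 18:29 (Sep 8) in Colombo.
Shift by the zone difference: 18:29 − 0:30 = 17:59 on Sep 8 in Port Anselm.

17:59 on September 8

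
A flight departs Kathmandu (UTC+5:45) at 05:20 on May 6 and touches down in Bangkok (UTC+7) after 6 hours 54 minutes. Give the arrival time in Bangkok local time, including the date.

Convert departure to UTC: 05:20 − 5:45 = 23:35 UTC on May 5.
Add 6 hours and 54 minutes travel time → 06:29 UTC (May 6).
Bangkok is UTC+7:00, so local arrival = 06:29 + 7:00 = 13:29 on May 6.

13:29 on May 6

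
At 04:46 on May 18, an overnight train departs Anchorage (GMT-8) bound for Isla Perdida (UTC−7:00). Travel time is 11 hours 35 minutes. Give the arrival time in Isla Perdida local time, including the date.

Isla Perdida is 1:00 ahead of Anchorage.
After 11 hours 35 minutes it is 16:21 in Anchorage.
Shift by the zone difference: 16:21 + 1:00 = 17:21 on May 18 in Isla Perdida.

17:21 on May 18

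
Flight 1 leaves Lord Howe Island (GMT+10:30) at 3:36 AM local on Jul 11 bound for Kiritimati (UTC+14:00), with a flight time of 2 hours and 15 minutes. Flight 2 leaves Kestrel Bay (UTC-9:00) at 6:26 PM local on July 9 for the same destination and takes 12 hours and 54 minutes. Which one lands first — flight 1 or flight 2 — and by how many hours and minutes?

the second, by 3 hours 1 minute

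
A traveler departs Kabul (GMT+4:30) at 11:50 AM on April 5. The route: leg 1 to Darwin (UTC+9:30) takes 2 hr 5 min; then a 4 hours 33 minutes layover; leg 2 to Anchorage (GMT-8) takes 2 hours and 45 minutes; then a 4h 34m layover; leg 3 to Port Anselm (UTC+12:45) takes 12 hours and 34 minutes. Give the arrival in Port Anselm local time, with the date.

10:36 PM on April 6

Convert departure to UTC: 11:50 AM − 4:30 = 7:20 AM UTC on Apr 5.
Add 2 hours and 5 minutes leg 1 → 9:25 AM UTC.
Add 4 hours and 33 minutes layover in Darwin → 1:58 PM UTC.
Add 2 hours and 45 minutes leg 2 → 4:43 PM UTC.
Add 4 hours and 34 minutes layover in Anchorage → 9:17 PM UTC.
Add 12 hours 34 minutes leg 3 → 9:51 AM UTC (Apr 6).
Port Anselm is UTC+12:45, so local arrival = 9:51 AM + 12:45 = 10:36 PM on Apr 6.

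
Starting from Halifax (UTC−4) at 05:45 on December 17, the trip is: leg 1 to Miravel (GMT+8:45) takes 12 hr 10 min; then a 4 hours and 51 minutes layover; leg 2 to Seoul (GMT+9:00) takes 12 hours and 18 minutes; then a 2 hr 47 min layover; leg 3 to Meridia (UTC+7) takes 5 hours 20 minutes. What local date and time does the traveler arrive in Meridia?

06:11 on Dec 19

Convert departure to UTC: 05:45 + 4:00 = 09:45 UTC on Dec 17.
Add 12 hours and 10 minutes leg 1 → 21:55 UTC.
Add 4 hours and 51 minutes layover in Miravel → 02:46 UTC (Dec 18).
Add 12 hours and 18 minutes leg 2 → 15:04 UTC.
Add 2 hours 47 minutes layover in Seoul → 17:51 UTC.
Add 5 hours and 20 minutes leg 3 → 23:11 UTC.
Meridia is UTC+7:00, so local arrival = 23:11 + 7:00 = 06:11 on Dec 19.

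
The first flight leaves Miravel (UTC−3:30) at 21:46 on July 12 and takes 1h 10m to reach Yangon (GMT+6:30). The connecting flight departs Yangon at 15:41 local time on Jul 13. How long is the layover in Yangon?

Convert departure to UTC: 21:46 + 3:30 = 01:16 UTC on Jul 13.
Add 1 hour and 10 minutes flight time → 02:26 UTC.
Yangon is UTC+6:30, so local arrival = 02:26 + 6:30 = 08:56 on Jul 13.
Layover = 15:41 − 08:56 = 6 hours 45 minutes.

6 hours 45 minutes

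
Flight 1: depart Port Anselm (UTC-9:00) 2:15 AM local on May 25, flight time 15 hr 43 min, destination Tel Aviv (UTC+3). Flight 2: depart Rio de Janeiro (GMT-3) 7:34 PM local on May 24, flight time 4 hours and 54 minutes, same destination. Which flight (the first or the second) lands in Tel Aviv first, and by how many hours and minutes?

Flight 1 in UTC: 2:15 AM + 9:00 = 11:15 AM on May 25.
+15 hours and 43 minutes → arrive 2:58 AM UTC on May 26.
Flight 2 in UTC: 7:34 PM + 3:00 = 10:34 PM on May 24.
+4 hours 54 minutes → arrive 3:28 AM UTC on May 25.
Flight 2 lands earlier by 23 hours 30 minutes.

the second, by 23 hours 30 minutes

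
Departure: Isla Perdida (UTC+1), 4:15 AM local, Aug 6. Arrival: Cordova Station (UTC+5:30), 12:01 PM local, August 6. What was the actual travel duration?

3 hours 16 minutes

Departure in UTC: 4:15 AM − 1:00 = 3:15 AM on Aug 6.
Arrival in UTC: 12:01 PM − 5:30 = 6:31 AM on Aug 6.
Elapsed = 6:31 AM − 3:15 AM = 3 hours 16 minutes.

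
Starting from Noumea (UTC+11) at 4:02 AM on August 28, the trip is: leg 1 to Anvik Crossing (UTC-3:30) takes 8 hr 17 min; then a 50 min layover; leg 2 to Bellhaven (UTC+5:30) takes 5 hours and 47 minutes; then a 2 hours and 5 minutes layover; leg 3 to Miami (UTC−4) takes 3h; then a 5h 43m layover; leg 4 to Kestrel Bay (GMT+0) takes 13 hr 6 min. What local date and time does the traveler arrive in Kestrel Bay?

7:50 AM on Aug 29

Convert departure to UTC: 4:02 AM − 11:00 = 5:02 PM UTC on Aug 27.
Add 8 hours and 17 minutes leg 1 → 1:19 AM UTC (Aug 28).
Add 50 minutes layover in Anvik Crossing → 2:09 AM UTC.
Add 5 hours and 47 minutes leg 2 → 7:56 AM UTC.
Add 2 hours 5 minutes layover in Bellhaven → 10:01 AM UTC.
Add 3 hours leg 3 → 1:01 PM UTC.
Add 5 hours 43 minutes layover in Miami → 6:44 PM UTC.
Add 13 hours 6 minutes leg 4 → 7:50 AM UTC (Aug 29).
Kestrel Bay is UTC+0, so local arrival is the same: 7:50 AM on Aug 29.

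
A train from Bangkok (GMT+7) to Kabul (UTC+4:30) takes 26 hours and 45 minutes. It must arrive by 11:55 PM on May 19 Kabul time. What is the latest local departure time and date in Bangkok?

Target arrival in UTC: 11:55 PM − 4:30 = 7:25 PM on May 19.
Subtract 26 hours 45 minutes → departure 4:40 PM UTC on May 18.
Bangkok is UTC+7:00: 4:40 PM + 7:00 = 11:40 PM on May 18.

11:40 PM on May 18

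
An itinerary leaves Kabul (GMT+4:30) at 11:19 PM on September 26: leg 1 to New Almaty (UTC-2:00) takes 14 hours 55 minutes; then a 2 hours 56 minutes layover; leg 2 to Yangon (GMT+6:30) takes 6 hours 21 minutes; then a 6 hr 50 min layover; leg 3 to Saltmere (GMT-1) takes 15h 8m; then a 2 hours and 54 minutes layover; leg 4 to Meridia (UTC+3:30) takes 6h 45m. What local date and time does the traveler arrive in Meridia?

Convert departure to UTC: 11:19 PM − 4:30 = 6:49 PM UTC on Sep 26.
Add 14 hours 55 minutes leg 1 → 9:44 AM UTC (Sep 27).
Add 2 hours 56 minutes layover in New Almaty → 12:40 PM UTC.
Add 6 hours 21 minutes leg 2 → 7:01 PM UTC.
Add 6 hours 50 minutes layover in Yangon → 1:51 AM UTC (Sep 28).
Add 15 hours 8 minutes leg 3 → 4:59 PM UTC.
Add 2 hours 54 minutes layover in Saltmere → 7:53 PM UTC.
Add 6 hours 45 minutes leg 4 → 2:38 AM UTC (Sep 29).
Meridia is UTC+3:30, so local arrival = 2:38 AM + 3:30 = 6:08 AM on Sep 29.

6:08 AM on September 29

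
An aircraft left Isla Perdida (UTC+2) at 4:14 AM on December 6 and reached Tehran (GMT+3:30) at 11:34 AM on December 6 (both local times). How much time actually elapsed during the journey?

5 hours 50 minutes

Departure in UTC: 4:14 AM − 2:00 = 2:14 AM on Dec 6.
Arrival in UTC: 11:34 AM − 3:30 = 8:04 AM on Dec 6.
Elapsed = 8:04 AM − 2:14 AM = 5 hours 50 minutes.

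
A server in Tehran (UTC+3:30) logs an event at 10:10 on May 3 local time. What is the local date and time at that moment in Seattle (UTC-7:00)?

23:40 on May 2

In UTC: 10:10 − 3:30 = 06:40 on May 3.
Seattle is UTC−7:00: 06:40 − 7:00 = 23:40 on May 2.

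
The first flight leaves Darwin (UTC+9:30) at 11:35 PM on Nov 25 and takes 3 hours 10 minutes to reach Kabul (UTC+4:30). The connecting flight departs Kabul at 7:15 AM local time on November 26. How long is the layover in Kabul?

Convert departure to UTC: 11:35 PM − 9:30 = 2:05 PM UTC on Nov 25.
Add 3 hours 10 minutes flight time → 5:15 PM UTC.
Kabul is UTC+4:30, so local arrival = 5:15 PM + 4:30 = 9:45 PM on Nov 25.
Layover = 7:15 AM − 9:45 PM (+1 day) = 9 hours 30 minutes.

9 hours 30 minutes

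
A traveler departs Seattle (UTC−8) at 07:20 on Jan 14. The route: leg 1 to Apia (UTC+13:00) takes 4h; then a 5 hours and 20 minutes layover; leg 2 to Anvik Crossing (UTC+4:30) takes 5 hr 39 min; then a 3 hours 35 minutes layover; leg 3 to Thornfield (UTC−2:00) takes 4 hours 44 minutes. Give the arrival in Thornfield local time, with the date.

12:38 on January 15

Convert departure to UTC: 07:20 + 8:00 = 15:20 UTC on Jan 14.
Add 4 hours leg 1 → 19:20 UTC.
Add 5 hours 20 minutes layover in Apia → 00:40 UTC (Jan 15).
Add 5 hours and 39 minutes leg 2 → 06:19 UTC.
Add 3 hours and 35 minutes layover in Anvik Crossing → 09:54 UTC.
Add 4 hours 44 minutes leg 3 → 14:38 UTC.
Thornfield is UTC−2:00, so local arrival = 14:38 − 2:00 = 12:38 on Jan 15.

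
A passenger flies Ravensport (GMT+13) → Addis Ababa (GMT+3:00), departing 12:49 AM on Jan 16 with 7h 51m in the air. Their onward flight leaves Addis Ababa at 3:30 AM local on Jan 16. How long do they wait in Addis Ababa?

4 hours 50 minutes

Convert departure to UTC: 12:49 AM − 13:00 = 11:49 AM UTC on Jan 15.
Add 7 hours 51 minutes flight time → 7:40 PM UTC.
Addis Ababa is UTC+3:00, so local arrival = 7:40 PM + 3:00 = 10:40 PM on Jan 15.
Layover = 3:30 AM − 10:40 PM (+1 day) = 4 hours 50 minutes.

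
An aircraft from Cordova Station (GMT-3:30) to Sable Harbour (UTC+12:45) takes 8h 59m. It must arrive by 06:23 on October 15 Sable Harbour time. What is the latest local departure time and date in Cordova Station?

Target arrival in UTC: 06:23 − 12:45 = 17:38 on Oct 14.
Subtract 8 hours and 59 minutes → departure 08:39 UTC on Oct 14.
Cordova Station is UTC−3:30: 08:39 − 3:30 = 05:09 on Oct 14.

05:09 on October 14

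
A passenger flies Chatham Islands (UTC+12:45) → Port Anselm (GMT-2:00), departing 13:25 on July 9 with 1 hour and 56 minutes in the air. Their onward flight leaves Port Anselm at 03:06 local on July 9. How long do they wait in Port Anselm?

Convert departure to UTC: 13:25 − 12:45 = 00:40 UTC on Jul 9.
Add 1 hour 56 minutes flight time → 02:36 UTC.
Port Anselm is UTC−2:00, so local arrival = 02:36 − 2:00 = 00:36 on Jul 9.
Layover = 03:06 − 00:36 = 2 hours 30 minutes.

2 hours 30 minutes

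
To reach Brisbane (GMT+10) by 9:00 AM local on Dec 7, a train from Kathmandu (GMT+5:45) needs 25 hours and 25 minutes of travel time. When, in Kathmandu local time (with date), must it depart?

3:20 AM on December 6

Target arrival in UTC: 9:00 AM − 10:00 = 11:00 PM on Dec 6.
Subtract 25 hours 25 minutes → departure 9:35 PM UTC on Dec 5.
Kathmandu is UTC+5:45: 9:35 PM + 5:45 = 3:20 AM on Dec 6.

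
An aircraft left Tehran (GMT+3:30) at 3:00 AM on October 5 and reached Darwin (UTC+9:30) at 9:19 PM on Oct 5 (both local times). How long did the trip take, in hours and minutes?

Departure in UTC: 3:00 AM − 3:30 = 11:30 PM on Oct 4.
Arrival in UTC: 9:19 PM − 9:30 = 11:49 AM on Oct 5.
Elapsed = 11:49 AM − 11:30 PM (+1 day) = 12 hours 19 minutes.

12 hours 19 minutes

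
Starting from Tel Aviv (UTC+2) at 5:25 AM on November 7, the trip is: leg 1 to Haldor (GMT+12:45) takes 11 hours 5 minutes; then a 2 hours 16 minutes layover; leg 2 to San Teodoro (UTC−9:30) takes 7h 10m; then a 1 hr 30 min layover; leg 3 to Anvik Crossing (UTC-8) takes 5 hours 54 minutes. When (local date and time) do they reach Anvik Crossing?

11:20 PM on November 7

Convert departure to UTC: 5:25 AM − 2:00 = 3:25 AM UTC on Nov 7.
Add 11 hours and 5 minutes leg 1 → 2:30 PM UTC.
Add 2 hours 16 minutes layover in Haldor → 4:46 PM UTC.
Add 7 hours and 10 minutes leg 2 → 11:56 PM UTC.
Add 1 hour 30 minutes layover in San Teodoro → 1:26 AM UTC (Nov 8).
Add 5 hours 54 minutes leg 3 → 7:20 AM UTC.
Anvik Crossing is UTC−8:00, so local arrival = 7:20 AM − 8:00 = 11:20 PM on Nov 7.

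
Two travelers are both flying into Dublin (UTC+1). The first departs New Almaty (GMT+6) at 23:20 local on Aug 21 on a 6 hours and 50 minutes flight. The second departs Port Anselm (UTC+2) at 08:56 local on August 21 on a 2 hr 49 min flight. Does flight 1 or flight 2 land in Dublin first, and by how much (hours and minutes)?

the second, by 14 hours 25 minutes

Flight 1 in UTC: 23:20 − 6:00 = 17:20 on Aug 21.
+6 hours 50 minutes → arrive 00:10 UTC on Aug 22.
Flight 2 in UTC: 08:56 − 2:00 = 06:56 on Aug 21.
+2 hours 49 minutes → arrive 09:45 UTC on Aug 21.
Flight 2 lands earlier by 14 hours 25 minutes.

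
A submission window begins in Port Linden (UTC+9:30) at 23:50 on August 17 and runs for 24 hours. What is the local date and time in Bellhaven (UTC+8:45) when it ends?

23:05 on August 18

Convert start to UTC: 23:50 − 9:30 = 14:20 UTC on Aug 17.
Add 24 hours duration → 14:20 UTC (Aug 18).
Bellhaven is UTC+8:45, so local end time = 14:20 + 8:45 = 23:05 on Aug 18.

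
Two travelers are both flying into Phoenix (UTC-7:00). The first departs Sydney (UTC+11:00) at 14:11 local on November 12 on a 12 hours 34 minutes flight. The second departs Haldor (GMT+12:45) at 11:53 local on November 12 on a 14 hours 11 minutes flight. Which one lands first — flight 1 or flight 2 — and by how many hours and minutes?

Flight 1 in UTC: 14:11 − 11:00 = 03:11 on Nov 12.
+12 hours 34 minutes → arrive 15:45 UTC on Nov 12.
Flight 2 in UTC: 11:53 − 12:45 = 23:08 on Nov 11.
+14 hours 11 minutes → arrive 13:19 UTC on Nov 12.
Flight 2 lands earlier by 2 hours 26 minutes.

the second, by 2 hours 26 minutes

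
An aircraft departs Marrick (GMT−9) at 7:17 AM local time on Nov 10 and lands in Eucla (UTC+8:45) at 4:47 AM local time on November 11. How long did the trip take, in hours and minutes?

Departure in UTC: 7:17 AM + 9:00 = 4:17 PM on Nov 10.
Arrival in UTC: 4:47 AM − 8:45 = 8:02 PM on Nov 10.
Elapsed = 8:02 PM − 4:17 PM = 3 hours 45 minutes.

3 hours 45 minutes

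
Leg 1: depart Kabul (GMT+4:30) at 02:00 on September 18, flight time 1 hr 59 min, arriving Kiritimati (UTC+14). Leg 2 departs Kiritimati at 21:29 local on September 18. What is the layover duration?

8 hours

Convert departure to UTC: 02:00 − 4:30 = 21:30 UTC on Sep 17.
Add 1 hour 59 minutes flight time → 23:29 UTC.
Kiritimati is UTC+14:00, so local arrival = 23:29 + 14:00 = 13:29 on Sep 18.
Layover = 21:29 − 13:29 = 8 hours.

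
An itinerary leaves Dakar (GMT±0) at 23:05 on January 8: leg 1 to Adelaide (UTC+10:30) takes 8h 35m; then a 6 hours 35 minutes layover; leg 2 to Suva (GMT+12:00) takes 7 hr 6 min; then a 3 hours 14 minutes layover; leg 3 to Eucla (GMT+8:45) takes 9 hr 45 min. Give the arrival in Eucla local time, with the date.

19:05 on Jan 10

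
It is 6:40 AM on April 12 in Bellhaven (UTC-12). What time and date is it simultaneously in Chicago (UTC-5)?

1:40 PM on April 12

Chicago is 7:00 ahead of Bellhaven.
Shift by the zone difference: 6:40 AM + 7:00 = 1:40 PM on Apr 12 in Chicago.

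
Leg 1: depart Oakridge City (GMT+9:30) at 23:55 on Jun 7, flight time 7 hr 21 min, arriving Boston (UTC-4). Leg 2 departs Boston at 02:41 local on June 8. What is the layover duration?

8 hours 55 minutes

Convert departure to UTC: 23:55 − 9:30 = 14:25 UTC on Jun 7.
Add 7 hours 21 minutes flight time → 21:46 UTC.
Boston is UTC−4:00, so local arrival = 21:46 − 4:00 = 17:46 on Jun 7.
Layover = 02:41 − 17:46 (+1 day) = 8 hours 55 minutes.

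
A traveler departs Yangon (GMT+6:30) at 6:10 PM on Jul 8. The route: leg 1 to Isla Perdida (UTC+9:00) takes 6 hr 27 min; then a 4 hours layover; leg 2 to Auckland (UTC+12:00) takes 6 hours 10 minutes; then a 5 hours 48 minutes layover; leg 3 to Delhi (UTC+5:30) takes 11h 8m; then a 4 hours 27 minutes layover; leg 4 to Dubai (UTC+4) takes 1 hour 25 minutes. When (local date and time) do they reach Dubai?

Convert departure to UTC: 6:10 PM − 6:30 = 11:40 AM UTC on Jul 8.
Add 6 hours 27 minutes leg 1 → 6:07 PM UTC.
Add 4 hours layover in Isla Perdida → 10:07 PM UTC.
Add 6 hours 10 minutes leg 2 → 4:17 AM UTC (Jul 9).
Add 5 hours and 48 minutes layover in Auckland → 10:05 AM UTC.
Add 11 hours and 8 minutes leg 3 → 9:13 PM UTC.
Add 4 hours 27 minutes layover in Delhi → 1:40 AM UTC (Jul 10).
Add 1 hour and 25 minutes leg 4 → 3:05 AM UTC.
Dubai is UTC+4:00, so local arrival = 3:05 AM + 4:00 = 7:05 AM on Jul 10.

7:05 AM on July 10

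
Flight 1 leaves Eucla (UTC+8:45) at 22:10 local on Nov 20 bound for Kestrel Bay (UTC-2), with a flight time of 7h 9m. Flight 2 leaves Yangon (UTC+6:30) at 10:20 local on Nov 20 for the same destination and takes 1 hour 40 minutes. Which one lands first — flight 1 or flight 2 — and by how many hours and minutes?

Flight 1 in UTC: 22:10 − 8:45 = 13:25 on Nov 20.
+7 hours 9 minutes → arrive 20:34 UTC on Nov 20.
Flight 2 in UTC: 10:20 − 6:30 = 03:50 on Nov 20.
+1 hour and 40 minutes → arrive 05:30 UTC on Nov 20.
Flight 2 lands earlier by 15 hours 4 minutes.

the second, by 15 hours 4 minutes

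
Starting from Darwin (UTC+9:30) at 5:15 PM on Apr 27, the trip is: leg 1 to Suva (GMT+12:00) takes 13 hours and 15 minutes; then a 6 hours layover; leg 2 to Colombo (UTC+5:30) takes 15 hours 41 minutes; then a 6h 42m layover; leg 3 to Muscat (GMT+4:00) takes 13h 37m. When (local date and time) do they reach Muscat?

Convert departure to UTC: 5:15 PM − 9:30 = 7:45 AM UTC on Apr 27.
Add 13 hours 15 minutes leg 1 → 9:00 PM UTC.
Add 6 hours layover in Suva → 3:00 AM UTC (Apr 28).
Add 15 hours 41 minutes leg 2 → 6:41 PM UTC.
Add 6 hours 42 minutes layover in Colombo → 1:23 AM UTC (Apr 29).
Add 13 hours 37 minutes leg 3 → 3:00 PM UTC.
Muscat is UTC+4:00, so local arrival = 3:00 PM + 4:00 = 7:00 PM on Apr 29.

7:00 PM on Apr 29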